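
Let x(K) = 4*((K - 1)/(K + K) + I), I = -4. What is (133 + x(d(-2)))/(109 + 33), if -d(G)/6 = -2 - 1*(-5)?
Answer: 536/639 ≈ 0.83881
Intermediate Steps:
d(G) = -18 (d(G) = -6*(-2 - 1*(-5)) = -6*(-2 + 5) = -6*3 = -18)
x(K) = -16 + 2*(-1 + K)/K (x(K) = 4*((K - 1)/(K + K) - 4) = 4*((-1 + K)/((2*K)) - 4) = 4*((-1 + K)*(1/(2*K)) - 4) = 4*((-1 + K)/(2*K) - 4) = 4*(-4 + (-1 + K)/(2*K)) = -16 + 2*(-1 + K)/K)
(133 + x(d(-2)))/(109 + 33) = (133 + (-14 - 2/(-18)))/(109 + 33) = (133 + (-14 - 2*(-1/18)))/142 = (133 + (-14 + ⅑))*(1/142) = (133 - 125/9)*(1/142) = (1072/9)*(1/142) = 536/639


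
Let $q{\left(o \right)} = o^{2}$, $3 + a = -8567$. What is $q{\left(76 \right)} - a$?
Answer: $14346$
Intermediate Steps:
$a = -8570$ ($a = -3 - 8567 = -8570$)
$q{\left(76 \right)} - a = 76^{2} - -8570 = 5776 + 8570 = 14346$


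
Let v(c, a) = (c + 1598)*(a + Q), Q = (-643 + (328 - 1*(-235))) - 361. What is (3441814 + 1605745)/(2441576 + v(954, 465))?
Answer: 5047559/2502824 ≈ 2.0167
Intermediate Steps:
Q = -441 (Q = (-643 + (328 + 235)) - 361 = (-643 + 563) - 361 = -80 - 361 = -441)
v(c, a) = (-441 + a)*(1598 + c) (v(c, a) = (c + 1598)*(a - 441) = (1598 + c)*(-441 + a) = (-441 + a)*(1598 + c))
(3441814 + 1605745)/(2441576 + v(954, 465)) = (3441814 + 1605745)/(2441576 + (-704718 - 441*954 + 1598*465 + 465*954)) = 5047559/(2441576 + (-704718 - 420714 + 743070 + 443610)) = 5047559/(2441576 + 61248) = 5047559/2502824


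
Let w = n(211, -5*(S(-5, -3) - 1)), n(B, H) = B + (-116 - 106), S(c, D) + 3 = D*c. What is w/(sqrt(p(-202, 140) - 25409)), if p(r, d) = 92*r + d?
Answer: 11*I*sqrt(43853)/43853 ≈ 0.052528*I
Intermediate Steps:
p(r, d) = d + 92*r
S(c, D) = -3 + D*c
n(B, H) = -222 + B (n(B, H) = B - 222 = -222 + B)
w = -11 (w = -222 + 211 = -11)
w/(sqrt(p(-202, 140) - 25409)) = -11/sqrt((140 + 92*(-202)) - 25409) = -11/sqrt((140 - 18584) - 25409) = -11/sqrt(-18444 - 25409) = -11*(-I*sqrt(43853)/43853) = -(-11)*I*sqrt(43853)/43853 = 11*I*sqrt(43853)/43853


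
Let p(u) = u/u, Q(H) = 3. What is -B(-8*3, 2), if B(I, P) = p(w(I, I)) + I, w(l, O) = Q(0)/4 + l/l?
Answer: 23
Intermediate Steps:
w(l, O) = 7/4 (w(l, O) = 3/4 + l/l = 3*(¼) + 1 = ¾ + 1 = 7/4)
p(u) = 1
B(I, P) = 1 + I
-B(-8*3, 2) = -(1 - 8*3) = -(1 - 24) = -1*(-23) = 23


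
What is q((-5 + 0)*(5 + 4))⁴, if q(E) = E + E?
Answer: 65610000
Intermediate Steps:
q(E) = 2*E
q((-5 + 0)*(5 + 4))⁴ = (2*((-5 + 0)*(5 + 4)))⁴ = (2*(-5*9))⁴ = (2*(-45))⁴ = (-90)⁴ = 65610000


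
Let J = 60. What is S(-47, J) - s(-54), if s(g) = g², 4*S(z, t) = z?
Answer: -11711/4 ≈ -2927.8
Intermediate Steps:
S(z, t) = z/4
S(-47, J) - s(-54) = (¼)*(-47) - 1*(-54)² = -47/4 - 1*2916 = -47/4 - 2916 = -11711/4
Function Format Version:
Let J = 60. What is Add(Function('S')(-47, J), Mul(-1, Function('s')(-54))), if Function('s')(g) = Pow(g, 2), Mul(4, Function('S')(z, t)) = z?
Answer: Rational(-11711, 4) ≈ -2927.8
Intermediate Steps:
Function('S')(z, t) = Mul(Rational(1, 4), z)
Add(Function('S')(-47, J), Mul(-1, Function('s')(-54))) = Add(Mul(Rational(1, 4), -47), Mul(-1, Pow(-54, 2))) = Add(Rational(-47, 4), Mul(-1, 2916)) = Add(Rational(-47, 4), -2916) = Rational(-11711, 4)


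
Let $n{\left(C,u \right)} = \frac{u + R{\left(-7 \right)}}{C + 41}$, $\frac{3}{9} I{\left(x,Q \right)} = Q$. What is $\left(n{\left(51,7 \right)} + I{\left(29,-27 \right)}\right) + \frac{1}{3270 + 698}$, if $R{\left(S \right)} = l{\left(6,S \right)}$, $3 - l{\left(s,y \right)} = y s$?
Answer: $- \frac{7340777}{91264} \approx -80.435$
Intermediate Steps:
$I{\left(x,Q \right)} = 3 Q$
$l{\left(s,y \right)} = 3 - s y$ ($l{\left(s,y \right)} = 3 - y s = 3 - s y$)
$R{\left(S \right)} = 3 - 6 S$
$n{\left(C,u \right)} = \frac{45 + u}{41 + C}$ ($n{\left(C,u \right)} = \frac{u + \left(3 - -42\right)}{C + 41} = \frac{u + \left(3 + 42\right)}{41 + C} = \frac{u + 45}{41 + C} = \frac{45 + u}{41 + C}$)
$\left(n{\left(51,7 \right)} + I{\left(29,-27 \right)}\right) + \frac{1}{3270 + 698} = \left(\frac{45 + 7}{41 + 51} + 3 \left(-27\right)\right) + \frac{1}{3270 + 698} = \left(\frac{1}{92} \cdot 52 - 81\right) + \frac{1}{3968} = \left(\frac{13}{23} - 81\right) + \frac{1}{3968} = - \frac{1850}{23} + \frac{1}{3968} = - \frac{7340777}{91264}$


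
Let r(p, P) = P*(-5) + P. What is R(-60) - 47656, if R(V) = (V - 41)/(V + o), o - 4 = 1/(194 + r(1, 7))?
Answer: -442945754/9295 ≈ -47654.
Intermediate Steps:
r(p, P) = -4*P (r(p, P) = -5*P + P = -4*P)
o = 665/166 (o = 4 + 1/(194 - 4*7) = 4 + 1/(194 - 28) = 4 + 1/166 = 665/166 ≈ 4.0060)
R(V) = (-41 + V)/(665/166 + V) (R(V) = (V - 41)/(V + 665/166) = (-41 + V)/(665/166 + V))
R(-60) - 47656 = 166*(-41 - 60)/(665 + 166*(-60)) - 47656 = 166*(-101)/(665 - 9960) - 47656 = 166*(-101)/(-9295) - 47656 = 166*(-1/9295)*(-101) - 47656 = 16766/9295 - 47656 = -442945754/9295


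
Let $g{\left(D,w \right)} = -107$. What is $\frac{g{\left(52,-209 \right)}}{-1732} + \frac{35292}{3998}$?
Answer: $\frac{30776765}{3462268} \approx 8.8892$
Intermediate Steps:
$\frac{g{\left(52,-209 \right)}}{-1732} + \frac{35292}{3998} = - \frac{107}{-1732} + \frac{35292}{3998} = \left(-107\right) \left(- \frac{1}{1732}\right) + 35292 \cdot \frac{1}{3998} = \frac{107}{1732} + \frac{17646}{1999} = \frac{30776765}{3462268}$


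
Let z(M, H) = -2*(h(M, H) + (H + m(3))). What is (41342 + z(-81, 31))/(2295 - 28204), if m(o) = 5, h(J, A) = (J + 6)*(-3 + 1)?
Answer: -40970/25909 ≈ -1.5813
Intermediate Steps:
h(J, A) = -12 - 2*J (h(J, A) = (6 + J)*(-2) = -12 - 2*J)
z(M, H) = 14 - 2*H + 4*M (z(M, H) = -2*((-12 - 2*M) + (H + 5)) = -2*((-12 - 2*M) + (5 + H)) = -2*(-7 + H - 2*M) = 14 - 2*H + 4*M)
(41342 + z(-81, 31))/(2295 - 28204) = (41342 + (14 - 2*31 + 4*(-81)))/(2295 - 28204) = (41342 + (14 - 62 - 324))/(-25909) = (41342 - 372)*(-1/25909) = 40970*(-1/25909) = -40970/25909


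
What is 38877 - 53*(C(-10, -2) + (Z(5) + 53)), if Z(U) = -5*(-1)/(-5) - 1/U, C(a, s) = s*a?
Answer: 175358/5 ≈ 35072.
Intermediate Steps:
C(a, s) = a*s
Z(U) = -1 - 1/U (Z(U) = 5*(-1/5) - 1/U = -1 - 1/U)
38877 - 53*(C(-10, -2) + (Z(5) + 53)) = 38877 - 53*(-10*(-2) + ((-1 - 1*5)/5 + 53)) = 38877 - 53*(20 + ((-1 - 5)/5 + 53)) = 38877 - 53*(20 + ((1/5)*(-6) + 53)) = 38877 - 53*(20 + (-6/5 + 53)) = 38877 - 53*(20 + 259/5) = 38877 - 53*359/5 = 38877 - 19027/5 = 175358/5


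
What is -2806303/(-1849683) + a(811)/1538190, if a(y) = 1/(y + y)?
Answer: 2333856446338741/1538285278564980 ≈ 1.5172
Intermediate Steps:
a(y) = 1/(2*y)
-2806303/(-1849683) + a(811)/1538190 = -2806303/(-1849683) + ((1/2)/811)/1538190 = -2806303*(-1/1849683) + ((1/2)*(1/811))*(1/1538190) = 2806303/1849683 + (1/1622)*(1/1538190) = 2806303/1849683 + 1/2494944180 = 2333856446338741/1538285278564980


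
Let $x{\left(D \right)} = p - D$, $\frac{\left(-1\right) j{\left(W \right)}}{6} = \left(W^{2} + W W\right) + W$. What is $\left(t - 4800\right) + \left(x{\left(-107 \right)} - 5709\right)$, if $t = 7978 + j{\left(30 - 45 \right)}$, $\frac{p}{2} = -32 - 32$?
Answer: $-5162$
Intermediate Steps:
$p = -128$ ($p = 2 \left(-32 - 32\right) = 2 \left(-64\right) = -128$)
$j{\left(W \right)} = - 12 W^{2} - 6 W$ ($j{\left(W \right)} = - 6 \left(\left(W^{2} + W W\right) + W\right) = - 6 \left(\left(W^{2} + W^{2}\right) + W\right) = - 6 \left(2 W^{2} + W\right) = - 6 \left(W + 2 W^{2}\right) = - 12 W^{2} - 6 W$)
$x{\left(D \right)} = -128 - D$
$t = 5368$ ($t = 7978 - 6 \left(30 - 45\right) \left(1 + 2 \left(30 - 45\right)\right) = 7978 - - 90 \left(1 + 2 \left(-15\right)\right) = 7978 - - 90 \left(1 - 30\right) = 7978 - \left(-90\right) \left(-29\right) = 7978 - 2610 = 5368$)
$\left(t - 4800\right) + \left(x{\left(-107 \right)} - 5709\right) = \left(5368 - 4800\right) - 5730 = 568 + \left(\left(-128 + 107\right) - 5709\right) = 568 - 5730 = -5162$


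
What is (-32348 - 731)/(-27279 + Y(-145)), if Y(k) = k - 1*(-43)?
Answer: 33079/27381 ≈ 1.2081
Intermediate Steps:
Y(k) = 43 + k (Y(k) = k + 43 = 43 + k)
(-32348 - 731)/(-27279 + Y(-145)) = (-32348 - 731)/(-27279 + (43 - 145)) = -33079/(-27279 - 102) = -33079/(-27381) = -33079*(-1/27381) = 33079/27381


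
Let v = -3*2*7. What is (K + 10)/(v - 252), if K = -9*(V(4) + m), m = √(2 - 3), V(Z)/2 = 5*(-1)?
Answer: -50/147 + 3*I/98 ≈ -0.34014 + 0.030612*I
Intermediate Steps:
V(Z) = -10 (V(Z) = 2*(5*(-1)) = 2*(-5) = -10)
m = I (m = √(-1) = I ≈ 1.0*I)
v = -42 (v = -6*7 = -42)
K = 90 - 9*I (K = -9*(-10 + I) = 90 - 9*I ≈ 90.0 - 9.0*I)
(K + 10)/(v - 252) = ((90 - 9*I) + 10)/(-42 - 252) = (100 - 9*I)/(-294) = (100 - 9*I)*(-1/294) = -50/147 + 3*I/98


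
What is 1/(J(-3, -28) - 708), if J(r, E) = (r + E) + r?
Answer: -1/742 ≈ -0.0013477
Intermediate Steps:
J(r, E) = E + 2*r (J(r, E) = (E + r) + r = E + 2*r)
1/(J(-3, -28) - 708) = 1/((-28 + 2*(-3)) - 708) = 1/((-28 - 6) - 708) = 1/(-34 - 708) = 1/(-742) = -1/742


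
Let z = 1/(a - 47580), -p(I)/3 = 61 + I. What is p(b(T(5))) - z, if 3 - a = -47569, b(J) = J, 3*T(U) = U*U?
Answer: -1663/8 ≈ -207.88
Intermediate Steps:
T(U) = U²/3 (T(U) = (U*U)/3 = U²/3)
a = 47572 (a = 3 - 1*(-47569) = 3 + 47569 = 47572)
p(I) = -183 - 3*I (p(I) = -3*(61 + I) = -183 - 3*I)
z = -⅛ (z = 1/(47572 - 47580) = 1/(-8) = -⅛ ≈ -0.12500)
p(b(T(5))) - z = (-183 - 5²) - 1*(-⅛) = (-183 - 25) + ⅛ = -208 + ⅛ = -1663/8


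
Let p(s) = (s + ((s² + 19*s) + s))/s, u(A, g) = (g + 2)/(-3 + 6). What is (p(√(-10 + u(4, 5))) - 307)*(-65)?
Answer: 18590 - 65*I*√69/3 ≈ 18590.0 - 179.98*I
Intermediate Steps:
u(A, g) = ⅔ + g/3 (u(A, g) = (2 + g)/3 = (2 + g)*(⅓) = ⅔ + g/3)
p(s) = (s² + 21*s)/s (p(s) = (s + (s² + 20*s))/s = (s² + 21*s)/s)
(p(√(-10 + u(4, 5))) - 307)*(-65) = ((21 + √(-10 + (⅔ + (⅓)*5))) - 307)*(-65) = ((21 + √(-10 + (⅔ + 5/3))) - 307)*(-65) = ((21 + √(-10 + 7/3)) - 307)*(-65) = ((21 + √(-23/3)) - 307)*(-65) = ((21 + I*√69/3) - 307)*(-65) = (-286 + I*√69/3)*(-65) = 18590 - 65*I*√69/3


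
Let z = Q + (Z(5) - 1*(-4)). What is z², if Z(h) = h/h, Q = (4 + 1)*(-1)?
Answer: 0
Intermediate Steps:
Q = -5 (Q = 5*(-1) = -5)
Z(h) = 1
z = 0 (z = -5 + (1 - 1*(-4)) = -5 + (1 + 4) = -5 + 5 = 0)
z² = 0² = 0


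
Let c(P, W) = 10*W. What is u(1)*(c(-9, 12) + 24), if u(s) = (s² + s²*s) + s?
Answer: 432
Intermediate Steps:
u(s) = s + s² + s³ (u(s) = (s² + s³) + s = s + s² + s³)
u(1)*(c(-9, 12) + 24) = (1*(1 + 1 + 1²))*(10*12 + 24) = (1*(1 + 1 + 1))*(120 + 24) = (1*3)*144 = 3*144 = 432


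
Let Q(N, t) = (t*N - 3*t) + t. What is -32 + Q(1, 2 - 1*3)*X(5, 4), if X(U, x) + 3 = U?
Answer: -30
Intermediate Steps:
X(U, x) = -3 + U
Q(N, t) = -2*t + N*t (Q(N, t) = (N*t - 3*t) + t = (-3*t + N*t) + t = -2*t + N*t)
-32 + Q(1, 2 - 1*3)*X(5, 4) = -32 + ((2 - 1*3)*(-2 + 1))*(-3 + 5) = -32 + ((2 - 3)*(-1))*2 = -32 - 1*(-1)*2 = -32 + 1*2 = -32 + 2 = -30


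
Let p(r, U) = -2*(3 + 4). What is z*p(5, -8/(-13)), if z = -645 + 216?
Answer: 6006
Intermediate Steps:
p(r, U) = -14 (p(r, U) = -2*7 = -14)
z = -429
z*p(5, -8/(-13)) = -429*(-14) = 6006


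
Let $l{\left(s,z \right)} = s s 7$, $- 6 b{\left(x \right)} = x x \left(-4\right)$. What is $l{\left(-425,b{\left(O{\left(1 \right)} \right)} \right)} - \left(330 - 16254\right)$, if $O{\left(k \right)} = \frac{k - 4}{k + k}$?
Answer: $1280299$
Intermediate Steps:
$O{\left(k \right)} = \frac{-4 + k}{2 k}$
$b{\left(x \right)} = \frac{2 x^{2}}{3}$ ($b{\left(x \right)} = - \frac{x x \left(-4\right)}{6} = - \frac{x^{2} \left(-4\right)}{6} = - \frac{\left(-4\right) x^{2}}{6} = \frac{2 x^{2}}{3}$)
$l{\left(s,z \right)} = 7 s^{2}$ ($l{\left(s,z \right)} = s^{2} \cdot 7 = 7 s^{2}$)
$l{\left(-425,b{\left(O{\left(1 \right)} \right)} \right)} - \left(330 - 16254\right) = 7 \left(-425\right)^{2} - \left(330 - 16254\right) = 7 \cdot 180625 - \left(330 - 16254\right) = 1264375 - -15924 = 1264375 + 15924 = 1280299$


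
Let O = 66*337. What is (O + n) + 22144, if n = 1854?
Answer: 46240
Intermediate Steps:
O = 22242
(O + n) + 22144 = (22242 + 1854) + 22144 = 24096 + 22144 = 46240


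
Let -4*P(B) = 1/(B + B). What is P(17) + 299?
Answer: 40663/136 ≈ 298.99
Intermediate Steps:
P(B) = -1/(8*B) (P(B) = -1/(4*(B + B)) = -1/(2*B)/4 = -1/(8*B))
P(17) + 299 = -⅛/17 + 299 = -⅛*1/17 + 299 = -1/136 + 299 = 40663/136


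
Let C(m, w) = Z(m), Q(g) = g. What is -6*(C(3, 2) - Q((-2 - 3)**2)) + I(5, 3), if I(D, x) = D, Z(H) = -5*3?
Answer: 245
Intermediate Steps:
Z(H) = -15
C(m, w) = -15
-6*(C(3, 2) - Q((-2 - 3)**2)) + I(5, 3) = -6*(-15 - (-2 - 3)**2) + 5 = -6*(-15 - 1*(-5)**2) + 5 = -6*(-15 - 1*25) + 5 = -6*(-15 - 25) + 5 = -6*(-40) + 5 = 240 + 5 = 245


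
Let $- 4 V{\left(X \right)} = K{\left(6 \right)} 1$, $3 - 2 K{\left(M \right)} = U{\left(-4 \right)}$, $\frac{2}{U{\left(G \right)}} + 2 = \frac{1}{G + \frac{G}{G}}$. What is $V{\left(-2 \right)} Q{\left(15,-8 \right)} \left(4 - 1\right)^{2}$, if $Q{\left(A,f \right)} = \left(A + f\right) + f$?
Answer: $\frac{243}{56} \approx 4.3393$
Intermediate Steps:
$U{\left(G \right)} = \frac{2}{-2 + \frac{1}{1 + G}}$ ($U{\left(G \right)} = \frac{2}{-2 + \frac{1}{G + \frac{G}{G}}} = \frac{2}{-2 + \frac{1}{G + 1}} = \frac{2}{-2 + \frac{1}{1 + G}}$)
$K{\left(M \right)} = \frac{27}{14}$ ($K{\left(M \right)} = \frac{3}{2} - \frac{2 \frac{1}{1 + 2 \left(-4\right)} \left(-1 - -4\right)}{2} = \frac{3}{2} - \frac{2 \frac{1}{1 - 8} \left(-1 + 4\right)}{2} = \frac{3}{2} - \frac{2 \frac{1}{-7} \cdot 3}{2} = \frac{3}{2} - \frac{2 \left(- \frac{1}{7}\right) 3}{2} = \frac{3}{2} - - \frac{3}{7} = \frac{3}{2} + \frac{3}{7} = \frac{27}{14}$)
$Q{\left(A,f \right)} = A + 2 f$
$V{\left(X \right)} = - \frac{27}{56}$ ($V{\left(X \right)} = - \frac{\frac{27}{14} \cdot 1}{4} = \left(- \frac{1}{4}\right) \frac{27}{14} = - \frac{27}{56}$)
$V{\left(-2 \right)} Q{\left(15,-8 \right)} \left(4 - 1\right)^{2} = - \frac{27 \left(15 + 2 \left(-8\right)\right)}{56} \left(4 - 1\right)^{2} = - \frac{27 \left(15 - 16\right)}{56} \cdot 3^{2} = \left(- \frac{27}{56}\right) \left(-1\right) 9 = \frac{27}{56} \cdot 9 = \frac{243}{56}$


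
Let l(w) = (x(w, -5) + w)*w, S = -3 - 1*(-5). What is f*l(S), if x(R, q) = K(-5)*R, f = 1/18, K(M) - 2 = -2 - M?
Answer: 4/3 ≈ 1.3333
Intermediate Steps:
K(M) = -M (K(M) = 2 + (-2 - M) = -M)
f = 1/18 ≈ 0.055556
S = 2 (S = -3 + 5 = 2)
x(R, q) = 5*R (x(R, q) = (-1*(-5))*R = 5*R)
l(w) = 6*w² (l(w) = (5*w + w)*w = (6*w)*w = 6*w²)
f*l(S) = (6*2²)/18 = (6*4)/18 = (1/18)*24 = 4/3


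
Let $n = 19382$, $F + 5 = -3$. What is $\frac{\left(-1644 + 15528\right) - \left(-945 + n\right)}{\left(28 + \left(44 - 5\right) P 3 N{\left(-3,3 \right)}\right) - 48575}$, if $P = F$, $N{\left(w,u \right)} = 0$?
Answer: $\frac{4553}{48547} \approx 0.093785$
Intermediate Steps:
$F = -8$ ($F = -5 - 3 = -8$)
$P = -8$
$\frac{\left(-1644 + 15528\right) - \left(-945 + n\right)}{\left(28 + \left(44 - 5\right) P 3 N{\left(-3,3 \right)}\right) - 48575} = \frac{\left(-1644 + 15528\right) + \left(945 - 19382\right)}{\left(28 + \left(44 - 5\right) \left(-8\right) 3 \cdot 0\right) - 48575} = \frac{13884 + \left(945 - 19382\right)}{\left(28 + \left(44 - 5\right) \left(\left(-24\right) 0\right)\right) - 48575} = \frac{13884 - 18437}{\left(28 + 39 \cdot 0\right) - 48575} = - \frac{4553}{\left(28 + 0\right) - 48575} = - \frac{4553}{28 - 48575} = - \frac{4553}{-48547} = \left(-4553\right) \left(- \frac{1}{48547}\right) = \frac{4553}{48547}$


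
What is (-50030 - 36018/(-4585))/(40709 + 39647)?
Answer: -57337883/92108065 ≈ -0.62251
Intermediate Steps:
(-50030 - 36018/(-4585))/(40709 + 39647) = (-50030 - 36018*(-1/4585))/80356 = (-50030 + 36018/4585)*(1/80356) = -229351532/4585*1/80356 = -57337883/92108065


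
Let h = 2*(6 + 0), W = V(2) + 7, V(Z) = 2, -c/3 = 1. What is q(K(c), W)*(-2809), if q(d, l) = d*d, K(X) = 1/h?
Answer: -2809/144 ≈ -19.507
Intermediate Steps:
c = -3 (c = -3*1 = -3)
W = 9 (W = 2 + 7 = 9)
h = 12 (h = 2*6 = 12)
K(X) = 1/12
q(d, l) = d**2
q(K(c), W)*(-2809) = (1/12)**2*(-2809) = (1/144)*(-2809) = -2809/144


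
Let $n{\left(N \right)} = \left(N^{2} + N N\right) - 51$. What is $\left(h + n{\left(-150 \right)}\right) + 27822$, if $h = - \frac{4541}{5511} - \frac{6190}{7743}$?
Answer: $\frac{345021226870}{4741297} \approx 72769.0$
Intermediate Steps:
$h = - \frac{7697117}{4741297}$ ($h = \left(-4541\right) \frac{1}{5511} - \frac{6190}{7743} = - \frac{4541}{5511} - \frac{6190}{7743} = - \frac{7697117}{4741297} \approx -1.6234$)
$n{\left(N \right)} = -51 + 2 N^{2}$ ($n{\left(N \right)} = \left(N^{2} + N^{2}\right) - 51 = 2 N^{2} - 51 = -51 + 2 N^{2}$)
$\left(h + n{\left(-150 \right)}\right) + 27822 = \left(- \frac{7697117}{4741297} - \left(51 - 2 \left(-150\right)^{2}\right)\right) + 27822 = \left(- \frac{7697117}{4741297} + \left(-51 + 2 \cdot 22500\right)\right) + 27822 = \left(- \frac{7697117}{4741297} + \left(-51 + 45000\right)\right) + 27822 = \left(- \frac{7697117}{4741297} + 44949\right) + 27822 = \frac{213108861736}{4741297} + 27822 = \frac{345021226870}{4741297}$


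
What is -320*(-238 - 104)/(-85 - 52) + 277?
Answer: -71491/137 ≈ -521.83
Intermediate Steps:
-320*(-238 - 104)/(-85 - 52) + 277 = -(-109440)/(-137) + 277 = -(-109440)*(-1)/137 + 277 = -320*342/137 + 277 = -109440/137 + 277 = -71491/137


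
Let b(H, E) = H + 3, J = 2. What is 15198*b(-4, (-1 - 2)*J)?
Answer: -15198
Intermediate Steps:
b(H, E) = 3 + H
15198*b(-4, (-1 - 2)*J) = 15198*(3 - 4) = 15198*(-1) = -15198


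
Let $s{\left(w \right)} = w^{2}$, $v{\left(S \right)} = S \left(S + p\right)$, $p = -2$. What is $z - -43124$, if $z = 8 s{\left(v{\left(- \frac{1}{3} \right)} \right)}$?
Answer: $\frac{3493436}{81} \approx 43129.0$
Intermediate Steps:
$v{\left(S \right)} = S \left(-2 + S\right)$ ($v{\left(S \right)} = S \left(S - 2\right) = S \left(-2 + S\right)$)
$z = \frac{392}{81}$ ($z = 8 \left(- \frac{1}{3} \left(-2 - \frac{1}{3}\right)\right)^{2} = 8 \left(\left(-1\right) \frac{1}{3} \left(-2 - \frac{1}{3}\right)\right)^{2} = 8 \left(- \frac{-2 - \frac{1}{3}}{3}\right)^{2} = 8 \left(\left(- \frac{1}{3}\right) \left(- \frac{7}{3}\right)\right)^{2} = 8 \left(\frac{7}{9}\right)^{2} = 8 \cdot \frac{49}{81} = \frac{392}{81} \approx 4.8395$)
$z - -43124 = \frac{392}{81} - -43124 = \frac{392}{81} + 43124 = \frac{3493436}{81}$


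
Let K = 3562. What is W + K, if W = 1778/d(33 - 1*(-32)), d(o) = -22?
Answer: 38293/11 ≈ 3481.2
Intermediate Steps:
W = -889/11 (W = 1778/(-22) = 1778*(-1/22) = -889/11 ≈ -80.818)
W + K = -889/11 + 3562 = 38293/11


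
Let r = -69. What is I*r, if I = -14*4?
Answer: 3864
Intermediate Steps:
I = -56
I*r = -56*(-69) = 3864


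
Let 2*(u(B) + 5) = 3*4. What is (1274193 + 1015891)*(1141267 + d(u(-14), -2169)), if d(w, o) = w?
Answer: 2613599586512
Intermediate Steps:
u(B) = 1 (u(B) = -5 + (3*4)/2 = -5 + (½)*12 = -5 + 6 = 1)
(1274193 + 1015891)*(1141267 + d(u(-14), -2169)) = (1274193 + 1015891)*(1141267 + 1) = 2290084*1141268 = 2613599586512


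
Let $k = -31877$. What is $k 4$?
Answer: $-127508$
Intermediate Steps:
$k 4 = \left(-31877\right) 4 = -127508$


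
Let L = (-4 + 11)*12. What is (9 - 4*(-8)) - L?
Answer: -43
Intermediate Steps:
L = 84 (L = 7*12 = 84)
(9 - 4*(-8)) - L = (9 - 4*(-8)) - 1*84 = (9 + 32) - 84 = 41 - 84 = -43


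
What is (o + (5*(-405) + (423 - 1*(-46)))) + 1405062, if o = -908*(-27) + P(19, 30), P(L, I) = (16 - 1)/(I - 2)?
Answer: 39984631/28 ≈ 1.4280e+6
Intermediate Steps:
P(L, I) = 15/(-2 + I)
o = 686463/28 (o = -908*(-27) + 15/(-2 + 30) = 24516 + 15/28 = 686463/28 ≈ 24517.)
(o + (5*(-405) + (423 - 1*(-46)))) + 1405062 = (686463/28 + (5*(-405) + (423 - 1*(-46)))) + 1405062 = (686463/28 + (-2025 + (423 + 46))) + 1405062 = (686463/28 + (-2025 + 469)) + 1405062 = (686463/28 - 1556) + 1405062 = 642895/28 + 1405062 = 39984631/28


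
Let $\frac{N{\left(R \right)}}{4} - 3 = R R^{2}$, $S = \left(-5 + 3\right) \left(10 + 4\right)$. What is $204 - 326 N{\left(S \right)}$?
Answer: $28621700$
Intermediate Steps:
$S = -28$ ($S = \left(-2\right) 14 = -28$)
$N{\left(R \right)} = 12 + 4 R^{3}$ ($N{\left(R \right)} = 12 + 4 R R^{2} = 12 + 4 R^{3}$)
$204 - 326 N{\left(S \right)} = 204 - 326 \left(12 + 4 \left(-28\right)^{3}\right) = 204 - 326 \left(12 + 4 \left(-21952\right)\right) = 204 - 326 \left(12 - 87808\right) = 204 - -28621496 = 204 + 28621496 = 28621700$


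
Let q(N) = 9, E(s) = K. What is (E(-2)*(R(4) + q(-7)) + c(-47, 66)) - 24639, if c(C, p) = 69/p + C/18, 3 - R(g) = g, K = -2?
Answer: -2441000/99 ≈ -24657.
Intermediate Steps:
E(s) = -2
R(g) = 3 - g
c(C, p) = 69/p + C/18 (c(C, p) = 69/p + C*(1/18) = 69/p + C/18)
(E(-2)*(R(4) + q(-7)) + c(-47, 66)) - 24639 = (-2*((3 - 1*4) + 9) + (69/66 + (1/18)*(-47))) - 24639 = (-2*((3 - 4) + 9) + (69*(1/66) - 47/18)) - 24639 = (-2*(-1 + 9) + (23/22 - 47/18)) - 24639 = (-2*8 - 155/99) - 24639 = (-16 - 155/99) - 24639 = -1739/99 - 24639 = -2441000/99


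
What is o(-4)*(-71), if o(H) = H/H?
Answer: -71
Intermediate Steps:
o(H) = 1
o(-4)*(-71) = 1*(-71) = -71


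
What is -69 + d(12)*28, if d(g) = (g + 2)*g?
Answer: 4635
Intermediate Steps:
d(g) = g*(2 + g) (d(g) = (2 + g)*g = g*(2 + g))
-69 + d(12)*28 = -69 + (12*(2 + 12))*28 = -69 + (12*14)*28 = -69 + 168*28 = -69 + 4704 = 4635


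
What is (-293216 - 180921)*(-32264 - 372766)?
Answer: 192039709110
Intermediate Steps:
(-293216 - 180921)*(-32264 - 372766) = -474137*(-405030) = 192039709110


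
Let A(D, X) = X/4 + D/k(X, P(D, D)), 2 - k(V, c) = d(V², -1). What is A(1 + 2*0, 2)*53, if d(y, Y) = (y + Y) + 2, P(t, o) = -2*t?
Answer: 53/6 ≈ 8.8333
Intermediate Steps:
d(y, Y) = 2 + Y + y (d(y, Y) = (Y + y) + 2 = 2 + Y + y)
k(V, c) = 1 - V² (k(V, c) = 2 - (2 - 1 + V²) = 2 - (1 + V²) = 2 + (-1 - V²) = 1 - V²)
A(D, X) = X/4 + D/(1 - X²)
A(1 + 2*0, 2)*53 = ((2³ - 1*2 - 4*(1 + 2*0))/(4*(-1 + 2²)))*53 = ((8 - 2 - 4*(1 + 0))/(4*(-1 + 4)))*53 = ((¼)*(8 - 2 - 4*1)/3)*53 = ((¼)*(⅓)*(8 - 2 - 4))*53 = ((¼)*(⅓)*2)*53 = (⅙)*53 = 53/6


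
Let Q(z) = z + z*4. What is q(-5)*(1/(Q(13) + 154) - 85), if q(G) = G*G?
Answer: -465350/219 ≈ -2124.9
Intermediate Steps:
q(G) = G²
Q(z) = 5*z (Q(z) = z + 4*z = 5*z)
q(-5)*(1/(Q(13) + 154) - 85) = (-5)²*(1/(5*13 + 154) - 85) = 25*(1/(65 + 154) - 85) = 25*(1/219 - 85) = 25*(-18614/219) = -465350/219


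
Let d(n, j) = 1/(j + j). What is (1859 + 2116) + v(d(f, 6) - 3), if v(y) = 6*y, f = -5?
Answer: 7915/2 ≈ 3957.5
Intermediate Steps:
d(n, j) = 1/(2*j)
(1859 + 2116) + v(d(f, 6) - 3) = (1859 + 2116) + 6*((1/2)/6 - 3) = 3975 + 6*((1/2)*(1/6) - 3) = 3975 + 6*(1/12 - 3) = 3975 + 6*(-35/12) = 3975 - 35/2 = 7915/2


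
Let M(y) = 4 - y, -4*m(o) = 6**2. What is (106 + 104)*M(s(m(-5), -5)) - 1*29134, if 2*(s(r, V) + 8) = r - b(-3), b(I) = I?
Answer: -25984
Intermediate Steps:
m(o) = -9 (m(o) = -1/4*6**2 = -1/4*36 = -9)
s(r, V) = -13/2 + r/2 (s(r, V) = -8 + (r - 1*(-3))/2 = -8 + (r + 3)/2 = -8 + (3 + r)/2 = -8 + (3/2 + r/2) = -13/2 + r/2)
(106 + 104)*M(s(m(-5), -5)) - 1*29134 = (106 + 104)*(4 - (-13/2 + (1/2)*(-9))) - 1*29134 = 210*(4 - (-13/2 - 9/2)) - 29134 = 210*(4 - 1*(-11)) - 29134 = 210*(4 + 11) - 29134 = 210*15 - 29134 = 3150 - 29134 = -25984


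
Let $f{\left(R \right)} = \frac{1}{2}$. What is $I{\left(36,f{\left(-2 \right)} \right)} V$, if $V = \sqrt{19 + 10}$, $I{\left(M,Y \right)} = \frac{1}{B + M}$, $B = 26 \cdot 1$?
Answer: $\frac{\sqrt{29}}{62} \approx 0.086858$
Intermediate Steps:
$f{\left(R \right)} = \frac{1}{2}$
$B = 26$
$I{\left(M,Y \right)} = \frac{1}{26 + M}$
$V = \sqrt{29} \approx 5.3852$
$I{\left(36,f{\left(-2 \right)} \right)} V = \frac{\sqrt{29}}{26 + 36} = \frac{\sqrt{29}}{62}$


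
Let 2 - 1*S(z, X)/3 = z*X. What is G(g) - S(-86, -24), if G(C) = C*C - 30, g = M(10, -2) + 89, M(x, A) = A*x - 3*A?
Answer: 11781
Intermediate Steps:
M(x, A) = -3*A + A*x
S(z, X) = 6 - 3*X*z (S(z, X) = 6 - 3*z*X = 6 - 3*X*z)
g = 75 (g = -2*(-3 + 10) + 89 = -2*7 + 89 = -14 + 89 = 75)
G(C) = -30 + C² (G(C) = C² - 30 = -30 + C²)
G(g) - S(-86, -24) = (-30 + 75²) - (6 - 3*(-24)*(-86)) = (-30 + 5625) - (6 - 6192) = 5595 - 1*(-6186) = 5595 + 6186 = 11781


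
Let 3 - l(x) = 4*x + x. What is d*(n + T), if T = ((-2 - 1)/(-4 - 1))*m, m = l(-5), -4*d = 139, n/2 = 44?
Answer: -18209/5 ≈ -3641.8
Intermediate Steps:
n = 88 (n = 2*44 = 88)
l(x) = 3 - 5*x (l(x) = 3 - (4*x + x) = 3 - 5*x)
d = -139/4 (d = -¼*139 = -139/4 ≈ -34.750)
m = 28 (m = 3 - 5*(-5) = 3 + 25 = 28)
T = 84/5 (T = ((-2 - 1)/(-4 - 1))*28 = -3/(-5)*28 = -3*(-⅕)*28 = (⅗)*28 = 84/5 ≈ 16.800)
d*(n + T) = -139*(88 + 84/5)/4 = -139/4*524/5 = -18209/5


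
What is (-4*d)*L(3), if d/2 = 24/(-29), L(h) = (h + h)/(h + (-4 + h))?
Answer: 576/29 ≈ 19.862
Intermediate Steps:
L(h) = 2*h/(-4 + 2*h) (L(h) = (2*h)/(-4 + 2*h) = 2*h/(-4 + 2*h))
d = -48/29 (d = 2*(24/(-29)) = 2*(24*(-1/29)) = 2*(-24/29) = -48/29 ≈ -1.6552)
(-4*d)*L(3) = (-4*(-48/29))*(3/(-2 + 3)) = 192*(3/1)/29 = 192*(3*1)/29 = (192/29)*3 = 576/29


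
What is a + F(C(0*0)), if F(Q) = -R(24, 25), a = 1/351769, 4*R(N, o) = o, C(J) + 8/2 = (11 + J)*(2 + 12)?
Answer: -8794221/1407076 ≈ -6.2500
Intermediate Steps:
C(J) = 150 + 14*J (C(J) = -4 + (11 + J)*(2 + 12) = -4 + (11 + J)*14 = -4 + (154 + 14*J) = 150 + 14*J)
R(N, o) = o/4
a = 1/351769 ≈ 2.8428e-6
F(Q) = -25/4
a + F(C(0*0)) = 1/351769 - 25/4 = -8794221/1407076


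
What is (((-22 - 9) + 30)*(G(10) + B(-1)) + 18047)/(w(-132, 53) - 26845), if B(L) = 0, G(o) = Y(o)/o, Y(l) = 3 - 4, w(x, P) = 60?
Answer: -180471/267850 ≈ -0.67378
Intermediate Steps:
Y(l) = -1
G(o) = -1/o
(((-22 - 9) + 30)*(G(10) + B(-1)) + 18047)/(w(-132, 53) - 26845) = (((-22 - 9) + 30)*(-1/10 + 0) + 18047)/(60 - 26845) = ((-31 + 30)*(-1*⅒ + 0) + 18047)/(-26785) = (-(-⅒ + 0) + 18047)*(-1/26785) = (-1*(-⅒) + 18047)*(-1/26785) = (⅒ + 18047)*(-1/26785) = (180471/10)*(-1/26785) = -180471/267850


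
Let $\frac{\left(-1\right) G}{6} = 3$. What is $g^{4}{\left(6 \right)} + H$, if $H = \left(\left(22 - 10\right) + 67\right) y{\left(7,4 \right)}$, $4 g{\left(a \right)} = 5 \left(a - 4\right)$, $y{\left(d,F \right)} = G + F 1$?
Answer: $- \frac{17071}{16} \approx -1066.9$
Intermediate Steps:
$G = -18$ ($G = \left(-6\right) 3 = -18$)
$y{\left(d,F \right)} = -18 + F$ ($y{\left(d,F \right)} = -18 + F 1 = -18 + F$)
$g{\left(a \right)} = -5 + \frac{5 a}{4}$ ($g{\left(a \right)} = \frac{5 \left(a - 4\right)}{4} = \frac{5 \left(-4 + a\right)}{4} = \frac{-20 + 5 a}{4} = -5 + \frac{5 a}{4}$)
$H = -1106$ ($H = \left(\left(22 - 10\right) + 67\right) \left(-18 + 4\right) = \left(12 + 67\right) \left(-14\right) = 79 \left(-14\right) = -1106$)
$g^{4}{\left(6 \right)} + H = \left(-5 + \frac{5}{4} \cdot 6\right)^{4} - 1106 = \left(-5 + \frac{15}{2}\right)^{4} - 1106 = \left(\frac{5}{2}\right)^{4} - 1106 = \frac{625}{16} - 1106 = - \frac{17071}{16}$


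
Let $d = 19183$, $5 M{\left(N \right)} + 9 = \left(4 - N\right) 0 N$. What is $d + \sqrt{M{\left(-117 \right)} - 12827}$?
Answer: $19183 + \frac{4 i \sqrt{20045}}{5} \approx 19183.0 + 113.26 i$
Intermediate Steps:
$M{\left(N \right)} = - \frac{9}{5}$ ($M{\left(N \right)} = - \frac{9}{5} + \frac{\left(4 - N\right) 0 N}{5} = - \frac{9}{5} + \frac{0 N}{5} = - \frac{9}{5} + \frac{1}{5} \cdot 0 = - \frac{9}{5} + 0 = - \frac{9}{5}$)
$d + \sqrt{M{\left(-117 \right)} - 12827} = 19183 + \sqrt{- \frac{9}{5} - 12827} = 19183 + \sqrt{- \frac{64144}{5}} = 19183 + \frac{4 i \sqrt{20045}}{5}$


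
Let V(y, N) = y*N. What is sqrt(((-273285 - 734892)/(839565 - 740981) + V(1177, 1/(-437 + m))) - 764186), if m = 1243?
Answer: I*sqrt(301555345191742656222)/19864676 ≈ 874.18*I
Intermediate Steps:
V(y, N) = N*y
sqrt(((-273285 - 734892)/(839565 - 740981) + V(1177, 1/(-437 + m))) - 764186) = sqrt(((-273285 - 734892)/(839565 - 740981) + 1177/(-437 + 1243)) - 764186) = sqrt((-1008177/98584 + 1177/806) - 764186) = sqrt(-348278647/39729352 - 764186) = sqrt(-30360962866119/39729352) = I*sqrt(301555345191742656222)/19864676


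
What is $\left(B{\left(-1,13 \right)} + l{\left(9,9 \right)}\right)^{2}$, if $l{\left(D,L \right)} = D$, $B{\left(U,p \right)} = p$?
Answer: $484$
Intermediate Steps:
$\left(B{\left(-1,13 \right)} + l{\left(9,9 \right)}\right)^{2} = \left(13 + 9\right)^{2} = 22^{2} = 484$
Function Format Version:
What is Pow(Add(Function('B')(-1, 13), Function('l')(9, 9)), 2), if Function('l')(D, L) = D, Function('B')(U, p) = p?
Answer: 484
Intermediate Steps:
Pow(Add(Function('B')(-1, 13), Function('l')(9, 9)), 2) = Pow(Add(13, 9), 2) = Pow(22, 2) = 484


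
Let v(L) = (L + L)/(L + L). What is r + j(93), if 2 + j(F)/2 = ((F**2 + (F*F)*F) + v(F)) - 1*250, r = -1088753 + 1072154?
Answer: 1608911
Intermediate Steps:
v(L) = 1 (v(L) = (2*L)/((2*L)) = (2*L)*(1/(2*L)) = 1)
r = -16599
j(F) = -502 + 2*F**2 + 2*F**3 (j(F) = -4 + 2*(((F**2 + (F*F)*F) + 1) - 1*250) = -4 + 2*(((F**2 + F**2*F) + 1) - 250) = -4 + 2*(((F**2 + F**3) + 1) - 250) = -4 + 2*((1 + F**2 + F**3) - 250) = -4 + 2*(-249 + F**2 + F**3) = -4 + (-498 + 2*F**2 + 2*F**3) = -502 + 2*F**2 + 2*F**3)
r + j(93) = -16599 + (-502 + 2*93**2 + 2*93**3) = -16599 + (-502 + 2*8649 + 2*804357) = -16599 + (-502 + 17298 + 1608714) = -16599 + 1625510 = 1608911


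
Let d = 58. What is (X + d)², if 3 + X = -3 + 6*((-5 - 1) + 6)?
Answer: 2704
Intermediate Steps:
X = -6 (X = -3 + (-3 + 6*((-5 - 1) + 6)) = -3 + (-3 + 6*(-6 + 6)) = -3 + (-3 + 6*0) = -3 + (-3 + 0) = -3 - 3 = -6)
(X + d)² = (-6 + 58)² = 52² = 2704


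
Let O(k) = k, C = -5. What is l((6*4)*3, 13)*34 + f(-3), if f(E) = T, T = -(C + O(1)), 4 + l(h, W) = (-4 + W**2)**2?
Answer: 925518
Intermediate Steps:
l(h, W) = -4 + (-4 + W**2)**2
T = 4 (T = -(-5 + 1) = -1*(-4) = 4)
f(E) = 4
l((6*4)*3, 13)*34 + f(-3) = (-4 + (-4 + 13**2)**2)*34 + 4 = (-4 + (-4 + 169)**2)*34 + 4 = (-4 + 165**2)*34 + 4 = (-4 + 27225)*34 + 4 = 27221*34 + 4 = 925514 + 4 = 925518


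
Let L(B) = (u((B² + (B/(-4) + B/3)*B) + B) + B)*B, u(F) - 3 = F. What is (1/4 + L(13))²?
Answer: 68425984/9 ≈ 7.6029e+6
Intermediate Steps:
u(F) = 3 + F
L(B) = B*(3 + 2*B + 13*B²/12) (L(B) = ((3 + ((B² + (B/(-4) + B/3)*B) + B)) + B)*B = ((3 + ((B² + (B*(-¼) + B*(⅓))*B) + B)) + B)*B = ((3 + ((B² + (-B/4 + B/3)*B) + B)) + B)*B = ((3 + ((B² + (B/12)*B) + B)) + B)*B = ((3 + ((B² + B²/12) + B)) + B)*B = ((3 + (13*B²/12 + B)) + B)*B = ((3 + (B + 13*B²/12)) + B)*B = ((3 + B + 13*B²/12) + B)*B = (3 + 2*B + 13*B²/12)*B = B*(3 + 2*B + 13*B²/12))
(1/4 + L(13))² = (1/4 + (1/12)*13*(36 + 13*13² + 24*13))² = (¼ + (1/12)*13*(36 + 13*169 + 312))² = (¼ + (1/12)*13*(36 + 2197 + 312))² = (¼ + (1/12)*13*2545)² = (¼ + 33085/12)² = (8272/3)² = 68425984/9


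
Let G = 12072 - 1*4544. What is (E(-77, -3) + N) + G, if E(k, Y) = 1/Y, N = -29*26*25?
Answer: -33967/3 ≈ -11322.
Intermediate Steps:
G = 7528 (G = 12072 - 4544 = 7528)
N = -18850 (N = -754*25 = -18850)
(E(-77, -3) + N) + G = (1/(-3) - 18850) + 7528 = (-1/3 - 18850) + 7528 = -56551/3 + 7528 = -33967/3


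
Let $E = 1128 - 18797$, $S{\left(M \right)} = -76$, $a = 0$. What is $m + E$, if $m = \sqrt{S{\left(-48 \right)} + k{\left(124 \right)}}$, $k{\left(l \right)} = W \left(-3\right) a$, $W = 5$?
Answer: $-17669 + 2 i \sqrt{19} \approx -17669.0 + 8.7178 i$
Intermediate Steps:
$E = -17669$ ($E = 1128 - 18797 = -17669$)
$k{\left(l \right)} = 0$ ($k{\left(l \right)} = 5 \left(-3\right) 0 = \left(-15\right) 0 = 0$)
$m = 2 i \sqrt{19}$ ($m = \sqrt{-76 + 0} = \sqrt{-76} = 2 i \sqrt{19} \approx 8.7178 i$)
$m + E = 2 i \sqrt{19} - 17669 = -17669 + 2 i \sqrt{19}$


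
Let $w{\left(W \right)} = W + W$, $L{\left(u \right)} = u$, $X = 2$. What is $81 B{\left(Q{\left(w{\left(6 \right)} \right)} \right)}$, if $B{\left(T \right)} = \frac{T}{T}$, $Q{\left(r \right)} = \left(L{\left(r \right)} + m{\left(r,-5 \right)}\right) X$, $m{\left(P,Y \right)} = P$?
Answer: $81$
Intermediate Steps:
$w{\left(W \right)} = 2 W$
$Q{\left(r \right)} = 4 r$ ($Q{\left(r \right)} = \left(r + r\right) 2 = 2 r 2 = 4 r$)
$B{\left(T \right)} = 1$
$81 B{\left(Q{\left(w{\left(6 \right)} \right)} \right)} = 81 \cdot 1 = 81$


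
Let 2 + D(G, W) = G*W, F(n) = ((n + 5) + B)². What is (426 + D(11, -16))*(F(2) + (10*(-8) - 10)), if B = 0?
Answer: -10168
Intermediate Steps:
F(n) = (5 + n)² (F(n) = ((n + 5) + 0)² = ((5 + n) + 0)² = (5 + n)²)
D(G, W) = -2 + G*W
(426 + D(11, -16))*(F(2) + (10*(-8) - 10)) = (426 + (-2 + 11*(-16)))*((5 + 2)² + (10*(-8) - 10)) = (426 + (-2 - 176))*(7² + (-80 - 10)) = (426 - 178)*(49 - 90) = 248*(-41) = -10168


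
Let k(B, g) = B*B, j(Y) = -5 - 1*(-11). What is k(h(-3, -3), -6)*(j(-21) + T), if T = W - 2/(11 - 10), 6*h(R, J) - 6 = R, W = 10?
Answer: 7/2 ≈ 3.5000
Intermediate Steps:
j(Y) = 6 (j(Y) = -5 + 11 = 6)
h(R, J) = 1 + R/6
T = 8 (T = 10 - 2/(11 - 10) = 10 - 2/1 = 10 - 2*1 = 10 - 2 = 8)
k(B, g) = B²
k(h(-3, -3), -6)*(j(-21) + T) = (1 + (⅙)*(-3))²*(6 + 8) = (1 - ½)²*14 = (½)²*14 = (¼)*14 = 7/2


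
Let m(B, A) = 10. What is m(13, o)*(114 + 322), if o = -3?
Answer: 4360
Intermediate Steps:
m(13, o)*(114 + 322) = 10*(114 + 322) = 10*436 = 4360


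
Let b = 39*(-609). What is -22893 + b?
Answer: -46644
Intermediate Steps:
b = -23751
-22893 + b = -22893 - 23751 = -46644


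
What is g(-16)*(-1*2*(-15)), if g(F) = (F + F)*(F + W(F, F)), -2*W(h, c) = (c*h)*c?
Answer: -1950720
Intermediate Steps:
W(h, c) = -h*c²/2 (W(h, c) = -c*h*c/2 = -h*c²/2)
g(F) = 2*F*(F - F³/2) (g(F) = (F + F)*(F - F*F²/2) = (2*F)*(F - F³/2) = 2*F*(F - F³/2))
g(-16)*(-1*2*(-15)) = ((-16)²*(2 - 1*(-16)²))*(-1*2*(-15)) = (256*(2 - 1*256))*(-2*(-15)) = (256*(2 - 256))*30 = (256*(-254))*30 = -65024*30 = -1950720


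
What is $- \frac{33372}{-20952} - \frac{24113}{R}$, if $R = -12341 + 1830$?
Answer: $\frac{7925821}{2039134} \approx 3.8869$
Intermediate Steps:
$R = -10511$
$- \frac{33372}{-20952} - \frac{24113}{R} = - \frac{33372}{-20952} - \frac{24113}{-10511} = \left(-33372\right) \left(- \frac{1}{20952}\right) - - \frac{24113}{10511} = \frac{309}{194} + \frac{24113}{10511} = \frac{7925821}{2039134}$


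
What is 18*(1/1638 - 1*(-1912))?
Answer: 3131857/91 ≈ 34416.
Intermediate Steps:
18*(1/1638 - 1*(-1912)) = 18*(1/1638 + 1912) = 18*(3131857/1638) = 3131857/91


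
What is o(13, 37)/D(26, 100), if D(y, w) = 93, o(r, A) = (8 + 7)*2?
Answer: 10/31 ≈ 0.32258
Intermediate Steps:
o(r, A) = 30 (o(r, A) = 15*2 = 30)
o(13, 37)/D(26, 100) = 30/93 = 30*(1/93) = 10/31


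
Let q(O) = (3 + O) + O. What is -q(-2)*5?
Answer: 5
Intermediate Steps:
q(O) = 3 + 2*O
-q(-2)*5 = -(3 + 2*(-2))*5 = -(3 - 4)*5 = -1*(-1)*5 = 1*5 = 5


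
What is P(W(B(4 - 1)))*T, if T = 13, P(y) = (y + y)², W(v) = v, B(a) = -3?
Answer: 468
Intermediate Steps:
P(y) = 4*y² (P(y) = (2*y)² = 4*y²)
P(W(B(4 - 1)))*T = (4*(-3)²)*13 = (4*9)*13 = 36*13 = 468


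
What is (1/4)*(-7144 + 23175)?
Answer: 16031/4 ≈ 4007.8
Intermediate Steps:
(1/4)*(-7144 + 23175) = (1*(¼))*16031 = (¼)*16031 = 16031/4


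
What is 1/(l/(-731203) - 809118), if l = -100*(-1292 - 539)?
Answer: -731203/591629692054 ≈ -1.2359e-6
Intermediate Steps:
l = 183100 (l = -100*(-1831) = 183100)
1/(l/(-731203) - 809118) = 1/(183100/(-731203) - 809118) = 1/(183100*(-1/731203) - 809118) = 1/(-183100/731203 - 809118) = 1/(-591629692054/731203) = -731203/591629692054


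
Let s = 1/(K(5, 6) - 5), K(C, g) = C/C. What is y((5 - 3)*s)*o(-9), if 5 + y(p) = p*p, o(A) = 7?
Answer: -133/4 ≈ -33.250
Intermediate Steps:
K(C, g) = 1
s = -¼ (s = 1/(1 - 5) = 1/(-4) = -¼ ≈ -0.25000)
y(p) = -5 + p² (y(p) = -5 + p*p = -5 + p²)
y((5 - 3)*s)*o(-9) = (-5 + ((5 - 3)*(-¼))²)*7 = (-5 + (2*(-¼))²)*7 = (-5 + (-½)²)*7 = (-5 + ¼)*7 = -19/4*7 = -133/4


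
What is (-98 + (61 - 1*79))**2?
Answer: 13456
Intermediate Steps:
(-98 + (61 - 1*79))**2 = (-98 + (61 - 79))**2 = (-98 - 18)**2 = (-116)**2 = 13456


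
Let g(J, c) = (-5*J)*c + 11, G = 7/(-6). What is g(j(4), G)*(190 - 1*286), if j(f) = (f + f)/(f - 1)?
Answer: -7648/3 ≈ -2549.3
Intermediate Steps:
G = -7/6 (G = 7*(-⅙) = -7/6 ≈ -1.1667)
j(f) = 2*f/(-1 + f) (j(f) = (2*f)/(-1 + f) = 2*f/(-1 + f))
g(J, c) = 11 - 5*J*c (g(J, c) = -5*J*c + 11 = 11 - 5*J*c)
g(j(4), G)*(190 - 1*286) = (11 - 5*2*4/(-1 + 4)*(-7/6))*(190 - 1*286) = (11 - 5*2*4/3*(-7/6))*(190 - 286) = (11 - 5*2*4*(⅓)*(-7/6))*(-96) = (11 - 5*8/3*(-7/6))*(-96) = (11 + 140/9)*(-96) = (239/9)*(-96) = -7648/3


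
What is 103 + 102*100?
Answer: 10303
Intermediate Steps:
103 + 102*100 = 103 + 10200 = 10303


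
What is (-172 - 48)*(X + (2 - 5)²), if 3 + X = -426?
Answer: 92400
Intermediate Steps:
X = -429 (X = -3 - 426 = -429)
(-172 - 48)*(X + (2 - 5)²) = (-172 - 48)*(-429 + (2 - 5)²) = -220*(-429 + (-3)²) = -220*(-429 + 9) = -220*(-420) = 92400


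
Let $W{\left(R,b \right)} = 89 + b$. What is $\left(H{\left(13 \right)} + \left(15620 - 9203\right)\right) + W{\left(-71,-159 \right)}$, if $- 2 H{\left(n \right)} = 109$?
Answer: $\frac{12585}{2} \approx 6292.5$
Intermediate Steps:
$H{\left(n \right)} = - \frac{109}{2}$ ($H{\left(n \right)} = \left(- \frac{1}{2}\right) 109 = - \frac{109}{2}$)
$\left(H{\left(13 \right)} + \left(15620 - 9203\right)\right) + W{\left(-71,-159 \right)} = \left(- \frac{109}{2} + \left(15620 - 9203\right)\right) + \left(89 - 159\right) = \left(- \frac{109}{2} + 6417\right) - 70 = \frac{12725}{2} - 70 = \frac{12585}{2}$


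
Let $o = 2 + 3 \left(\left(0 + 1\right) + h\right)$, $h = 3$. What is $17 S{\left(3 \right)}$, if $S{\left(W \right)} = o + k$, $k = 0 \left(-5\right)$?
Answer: $238$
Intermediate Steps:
$o = 14$ ($o = 2 + 3 \left(\left(0 + 1\right) + 3\right) = 2 + 3 \left(1 + 3\right) = 2 + 3 \cdot 4 = 2 + 12 = 14$)
$k = 0$
$S{\left(W \right)} = 14$ ($S{\left(W \right)} = 14 + 0 = 14$)
$17 S{\left(3 \right)} = 17 \cdot 14 = 238$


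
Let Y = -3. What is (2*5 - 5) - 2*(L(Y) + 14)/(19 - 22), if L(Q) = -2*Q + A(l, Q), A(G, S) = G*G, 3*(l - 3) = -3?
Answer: 21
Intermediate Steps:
l = 2 (l = 3 + (⅓)*(-3) = 3 - 1 = 2)
A(G, S) = G²
L(Q) = 4 - 2*Q (L(Q) = -2*Q + 2² = -2*Q + 4 = 4 - 2*Q)
(2*5 - 5) - 2*(L(Y) + 14)/(19 - 22) = (2*5 - 5) - 2*((4 - 2*(-3)) + 14)/(19 - 22) = (10 - 5) - 2*((4 + 6) + 14)/(-3) = 5 - 2*(10 + 14)*(-1)/3 = 5 - 48*(-1)/3 = 5 - 2*(-8) = 5 + 16 = 21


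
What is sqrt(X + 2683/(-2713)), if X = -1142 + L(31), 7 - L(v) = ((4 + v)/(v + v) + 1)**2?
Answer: I*sqrt(32210082432057)/168206 ≈ 33.741*I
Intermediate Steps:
L(v) = 7 - (1 + (4 + v)/(2*v))**2 (L(v) = 7 - ((4 + v)/(v + v) + 1)**2 = 7 - ((4 + v)/((2*v)) + 1)**2 = 7 - ((4 + v)*(1/(2*v)) + 1)**2 = 7 - ((4 + v)/(2*v) + 1)**2 = 7 - (1 + (4 + v)/(2*v))**2)
X = -4372349/3844 (X = -1142 + (19/4 - 6/31 - 4/31**2) = -1142 + (19/4 - 6*1/31 - 4*1/961) = -1142 + (19/4 - 6/31 - 4/961) = -1142 + 17499/3844 = -4372349/3844 ≈ -1137.4)
sqrt(X + 2683/(-2713)) = sqrt(-4372349/3844 + 2683/(-2713)) = sqrt(-4372349/3844 + 2683*(-1/2713)) = sqrt(-4372349/3844 - 2683/2713) = sqrt(-11872496289/10428772) = I*sqrt(32210082432057)/168206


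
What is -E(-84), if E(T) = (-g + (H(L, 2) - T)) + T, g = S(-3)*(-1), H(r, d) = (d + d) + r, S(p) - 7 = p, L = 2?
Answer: -10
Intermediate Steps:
S(p) = 7 + p
H(r, d) = r + 2*d (H(r, d) = 2*d + r = r + 2*d)
g = -4 (g = (7 - 3)*(-1) = 4*(-1) = -4)
E(T) = 10 (E(T) = (-1*(-4) + ((2 + 2*2) - T)) + T = (4 + ((2 + 4) - T)) + T = (4 + (6 - T)) + T = (10 - T) + T = 10)
-E(-84) = -1*10 = -10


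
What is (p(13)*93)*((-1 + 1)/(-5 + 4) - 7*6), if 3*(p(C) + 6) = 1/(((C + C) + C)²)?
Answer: 11881618/507 ≈ 23435.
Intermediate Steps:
p(C) = -6 + 1/(27*C²) (p(C) = -6 + 1/(3*(((C + C) + C)²)) = -6 + 1/(3*((2*C + C)²)) = -6 + 1/(3*((3*C)²)) = -6 + 1/(3*((9*C²))) = -6 + (1/(9*C²))/3 = -6 + 1/(27*C²))
(p(13)*93)*((-1 + 1)/(-5 + 4) - 7*6) = ((-6 + (1/27)/13²)*93)*((-1 + 1)/(-5 + 4) - 7*6) = ((-6 + (1/27)*(1/169))*93)*(0/(-1) - 42) = ((-6 + 1/4563)*93)*(0*(-1) - 42) = (-27377/4563*93)*(0 - 42) = -848687/1521*(-42) = 11881618/507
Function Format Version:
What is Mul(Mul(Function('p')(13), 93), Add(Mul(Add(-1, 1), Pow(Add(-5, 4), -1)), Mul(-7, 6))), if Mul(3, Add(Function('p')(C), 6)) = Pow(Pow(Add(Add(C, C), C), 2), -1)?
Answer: Rational(11881618, 507) ≈ 23435.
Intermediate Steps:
Function('p')(C) = Add(-6, Mul(Rational(1, 27), Pow(C, -2))) (Function('p')(C) = Add(-6, Mul(Rational(1, 3), Pow(Pow(Add(Add(C, C), C), 2), -1))) = Add(-6, Mul(Rational(1, 3), Pow(Pow(Add(Mul(2, C), C), 2), -1))) = Add(-6, Mul(Rational(1, 3), Pow(Pow(Mul(3, C), 2), -1))) = Add(-6, Mul(Rational(1, 3), Pow(Mul(9, Pow(C, 2)), -1))) = Add(-6, Mul(Rational(1, 3), Mul(Rational(1, 9), Pow(C, -2)))) = Add(-6, Mul(Rational(1, 27), Pow(C, -2))))
Mul(Mul(Function('p')(13), 93), Add(Mul(Add(-1, 1), Pow(Add(-5, 4), -1)), Mul(-7, 6))) = Mul(Mul(Add(-6, Mul(Rational(1, 27), Pow(13, -2))), 93), Add(Mul(Add(-1, 1), Pow(Add(-5, 4), -1)), Mul(-7, 6))) = Mul(Mul(Add(-6, Mul(Rational(1, 27), Rational(1, 169))), 93), Add(Mul(0, Pow(-1, -1)), -42)) = Mul(Mul(Add(-6, Rational(1, 4563)), 93), Add(Mul(0, -1), -42)) = Mul(Mul(Rational(-27377, 4563), 93), Add(0, -42)) = Mul(Rational(-848687, 1521), -42) = Rational(11881618, 507)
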